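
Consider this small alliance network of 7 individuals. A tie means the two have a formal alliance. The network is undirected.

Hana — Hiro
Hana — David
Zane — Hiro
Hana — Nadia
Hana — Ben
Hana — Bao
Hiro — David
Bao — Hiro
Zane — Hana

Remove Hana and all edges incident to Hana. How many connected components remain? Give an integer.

3

Without Hana, the remaining ties split the others into: {Bao, David, Hiro, Zane}; {Ben}; {Nadia}.
That's 3 separate components.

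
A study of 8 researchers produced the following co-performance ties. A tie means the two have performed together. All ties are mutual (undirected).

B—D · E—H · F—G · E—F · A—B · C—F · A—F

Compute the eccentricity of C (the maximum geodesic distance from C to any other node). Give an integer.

Distances from C: A:2, B:3, D:4, E:2, F:1, G:2, H:3.
The largest is 4 (to D), so the eccentricity of C is 4.

4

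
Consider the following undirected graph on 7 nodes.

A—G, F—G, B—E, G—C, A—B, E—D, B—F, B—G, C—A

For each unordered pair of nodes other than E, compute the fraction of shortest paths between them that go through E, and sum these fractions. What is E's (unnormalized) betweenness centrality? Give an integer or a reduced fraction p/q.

5

Pairs whose geodesics pass through E — A–D: 1; C–D: 2/2; B–D: 1; F–D: 1; G–D: 1.
All other pairs contribute 0.
Summing the contributions gives betweenness(E) = 5.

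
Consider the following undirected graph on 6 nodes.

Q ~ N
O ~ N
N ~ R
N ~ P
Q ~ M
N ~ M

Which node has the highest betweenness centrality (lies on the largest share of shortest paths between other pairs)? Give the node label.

N

Unnormalized betweenness of each node: M:0, N:9, O:0, P:0, Q:0, R:0.
N has the largest value, 9, making it the main broker — the node through which the most shortest paths run.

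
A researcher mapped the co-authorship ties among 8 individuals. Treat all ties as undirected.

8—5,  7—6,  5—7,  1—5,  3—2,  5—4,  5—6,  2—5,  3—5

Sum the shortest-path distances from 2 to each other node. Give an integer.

Distances from 2: 1:2, 3:1, 4:2, 5:1, 6:2, 7:2, 8:2.
Sum = 2 + 1 + 2 + 1 + 2 + 2 + 2 = 12.

12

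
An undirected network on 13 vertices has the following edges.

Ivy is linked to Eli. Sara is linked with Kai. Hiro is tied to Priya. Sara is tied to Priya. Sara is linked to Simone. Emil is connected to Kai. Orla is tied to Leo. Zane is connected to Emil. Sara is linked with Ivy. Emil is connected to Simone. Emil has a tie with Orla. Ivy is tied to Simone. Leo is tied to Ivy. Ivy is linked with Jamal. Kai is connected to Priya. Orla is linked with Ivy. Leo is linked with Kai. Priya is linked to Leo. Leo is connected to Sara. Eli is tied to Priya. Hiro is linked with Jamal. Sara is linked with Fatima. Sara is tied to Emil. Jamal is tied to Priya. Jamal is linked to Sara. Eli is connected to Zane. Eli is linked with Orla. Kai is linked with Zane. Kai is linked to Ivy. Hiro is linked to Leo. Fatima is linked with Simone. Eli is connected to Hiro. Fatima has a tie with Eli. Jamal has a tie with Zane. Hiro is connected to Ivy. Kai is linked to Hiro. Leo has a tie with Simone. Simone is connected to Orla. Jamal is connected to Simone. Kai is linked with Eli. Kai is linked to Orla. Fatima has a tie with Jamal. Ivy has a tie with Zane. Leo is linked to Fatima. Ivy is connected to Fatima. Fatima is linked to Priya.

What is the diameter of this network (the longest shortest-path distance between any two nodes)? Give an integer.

Eccentricity of each node (its greatest distance to any other): Eli:2, Emil:2, Fatima:2, Hiro:2, Ivy:2, Jamal:2, Kai:2, Leo:2, Orla:2, Priya:2, Sara:2, Simone:2, Zane:2.
The maximum eccentricity is 2, realized for instance by the pair Ivy–Priya via Ivy – Jamal – Priya. So the diameter is 2.

2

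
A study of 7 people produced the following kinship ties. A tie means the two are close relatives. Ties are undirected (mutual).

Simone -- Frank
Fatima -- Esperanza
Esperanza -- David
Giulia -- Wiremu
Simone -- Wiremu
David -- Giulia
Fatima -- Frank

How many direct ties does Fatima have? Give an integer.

2

Fatima is directly tied to Esperanza and Frank. That is 2 neighbors, so the degree of Fatima is 2.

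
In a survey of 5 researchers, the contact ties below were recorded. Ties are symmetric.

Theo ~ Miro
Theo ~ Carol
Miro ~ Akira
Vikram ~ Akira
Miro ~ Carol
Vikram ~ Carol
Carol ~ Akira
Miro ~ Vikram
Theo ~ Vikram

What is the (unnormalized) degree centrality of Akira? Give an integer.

Akira is directly tied to Carol, Miro, and Vikram. That is 3 neighbors, so the degree of Akira is 3.

3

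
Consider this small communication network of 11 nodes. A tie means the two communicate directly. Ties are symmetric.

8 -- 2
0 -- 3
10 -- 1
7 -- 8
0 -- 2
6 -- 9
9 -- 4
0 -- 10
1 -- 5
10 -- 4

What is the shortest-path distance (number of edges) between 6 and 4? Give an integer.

2

One shortest route is 6 – 9 – 4, which uses 2 edges, and 6 and 4 are not directly tied, so nothing shorter exists. So d(6,4) = 2.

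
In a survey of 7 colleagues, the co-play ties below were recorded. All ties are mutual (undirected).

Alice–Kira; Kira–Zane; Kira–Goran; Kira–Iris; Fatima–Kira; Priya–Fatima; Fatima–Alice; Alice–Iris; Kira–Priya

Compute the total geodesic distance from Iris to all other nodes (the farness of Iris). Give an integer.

Distances from Iris: Alice:1, Fatima:2, Goran:2, Kira:1, Priya:2, Zane:2.
Sum = 1 + 2 + 2 + 1 + 2 + 2 = 10.

10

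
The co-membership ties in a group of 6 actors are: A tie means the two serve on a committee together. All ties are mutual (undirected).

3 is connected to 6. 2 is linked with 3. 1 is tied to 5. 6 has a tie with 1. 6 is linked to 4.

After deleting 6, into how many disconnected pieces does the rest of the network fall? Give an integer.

Without 6, the remaining ties split the others into: {1, 5}; {2, 3}; {4}.
That's 3 separate components.

3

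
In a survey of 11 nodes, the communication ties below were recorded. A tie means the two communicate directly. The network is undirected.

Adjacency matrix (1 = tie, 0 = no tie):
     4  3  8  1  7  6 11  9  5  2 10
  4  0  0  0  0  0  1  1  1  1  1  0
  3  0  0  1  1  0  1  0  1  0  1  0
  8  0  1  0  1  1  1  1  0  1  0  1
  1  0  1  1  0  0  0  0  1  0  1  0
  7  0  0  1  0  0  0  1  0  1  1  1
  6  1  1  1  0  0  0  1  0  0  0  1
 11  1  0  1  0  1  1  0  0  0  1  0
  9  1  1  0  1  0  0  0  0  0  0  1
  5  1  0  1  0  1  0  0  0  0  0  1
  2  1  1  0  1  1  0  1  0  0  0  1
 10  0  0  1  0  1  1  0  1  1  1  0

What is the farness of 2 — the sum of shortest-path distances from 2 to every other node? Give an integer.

Distances from 2: 1:1, 3:1, 4:1, 5:2, 6:2, 7:1, 8:2, 9:2, 10:1, 11:1.
Sum = 1 + 1 + 1 + 2 + 2 + 1 + 2 + 2 + 1 + 1 = 14.

14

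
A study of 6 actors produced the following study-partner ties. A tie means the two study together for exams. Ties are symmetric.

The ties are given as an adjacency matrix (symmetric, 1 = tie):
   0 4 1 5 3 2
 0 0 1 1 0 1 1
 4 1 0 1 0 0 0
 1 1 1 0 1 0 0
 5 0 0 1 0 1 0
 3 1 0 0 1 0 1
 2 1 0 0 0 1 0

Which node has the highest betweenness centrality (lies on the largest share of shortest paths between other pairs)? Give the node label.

Unnormalized betweenness of each node: 0:7/2, 1:3/2, 2:0, 3:3/2, 4:0, 5:1/2.
0 has the largest value, 7/2, making it the main broker — the node through which the most shortest paths run.

0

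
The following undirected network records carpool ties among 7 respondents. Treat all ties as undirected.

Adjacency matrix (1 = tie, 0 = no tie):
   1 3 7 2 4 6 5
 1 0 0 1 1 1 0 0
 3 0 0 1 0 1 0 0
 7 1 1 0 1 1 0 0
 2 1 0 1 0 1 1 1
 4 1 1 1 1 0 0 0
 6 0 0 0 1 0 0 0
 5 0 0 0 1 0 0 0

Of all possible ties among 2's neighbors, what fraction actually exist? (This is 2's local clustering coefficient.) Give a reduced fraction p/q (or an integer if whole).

3/10

2's neighbors: 1, 4, 5, 6, and 7 (k = 5).
Possible neighbor pairs: C(5,2) = 10. Edges among them: 1–4, 1–7, 4–7 → e = 3.
Clustering(2) = 3/10.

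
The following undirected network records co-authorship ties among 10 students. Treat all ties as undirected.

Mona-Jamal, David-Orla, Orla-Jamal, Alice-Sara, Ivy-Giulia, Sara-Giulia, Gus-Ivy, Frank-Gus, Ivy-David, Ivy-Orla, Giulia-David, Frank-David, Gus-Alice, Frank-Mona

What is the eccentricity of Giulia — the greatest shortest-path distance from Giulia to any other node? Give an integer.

Distances from Giulia: Alice:2, David:1, Frank:2, Gus:2, Ivy:1, Jamal:3, Mona:3, Orla:2, Sara:1.
The largest is 3 (to Jamal and Mona), so the eccentricity of Giulia is 3.

3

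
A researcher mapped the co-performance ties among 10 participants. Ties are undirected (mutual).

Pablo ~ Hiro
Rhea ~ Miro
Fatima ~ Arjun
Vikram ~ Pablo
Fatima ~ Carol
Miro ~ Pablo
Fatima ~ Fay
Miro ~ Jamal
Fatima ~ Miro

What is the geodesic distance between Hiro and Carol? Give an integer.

4

One shortest route is Hiro – Pablo – Miro – Fatima – Carol, which uses 4 edges, and at distance 3 from Hiro we only reach {Fatima, Jamal, Rhea}, which does not include Carol. So d(Hiro,Carol) = 4.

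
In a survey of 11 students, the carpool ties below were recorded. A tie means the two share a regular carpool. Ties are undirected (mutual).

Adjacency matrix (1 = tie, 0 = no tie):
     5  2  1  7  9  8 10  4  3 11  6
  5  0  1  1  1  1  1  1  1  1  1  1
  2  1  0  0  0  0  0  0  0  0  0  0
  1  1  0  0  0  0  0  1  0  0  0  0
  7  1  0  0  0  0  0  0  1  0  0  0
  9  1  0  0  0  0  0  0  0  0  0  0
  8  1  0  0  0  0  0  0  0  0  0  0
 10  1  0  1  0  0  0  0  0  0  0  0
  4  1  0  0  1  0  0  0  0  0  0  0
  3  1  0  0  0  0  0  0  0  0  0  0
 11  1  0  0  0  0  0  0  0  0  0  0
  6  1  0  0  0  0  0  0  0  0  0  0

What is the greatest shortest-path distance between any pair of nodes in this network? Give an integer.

2

Eccentricity of each node (its greatest distance to any other): 1:2, 2:2, 3:2, 4:2, 5:1, 6:2, 7:2, 8:2, 9:2, 10:2, 11:2.
The maximum eccentricity is 2, realized for instance by the pair 2–1 via 2 – 5 – 1. So the diameter is 2.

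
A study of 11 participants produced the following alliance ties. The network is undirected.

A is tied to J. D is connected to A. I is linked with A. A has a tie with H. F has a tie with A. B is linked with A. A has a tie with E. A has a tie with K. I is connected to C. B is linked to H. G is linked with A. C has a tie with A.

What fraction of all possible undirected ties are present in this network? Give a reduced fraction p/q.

12/55

There are 12 edges and 11 nodes, so the maximum possible is C(11,2) = 55.
Density = 12/55.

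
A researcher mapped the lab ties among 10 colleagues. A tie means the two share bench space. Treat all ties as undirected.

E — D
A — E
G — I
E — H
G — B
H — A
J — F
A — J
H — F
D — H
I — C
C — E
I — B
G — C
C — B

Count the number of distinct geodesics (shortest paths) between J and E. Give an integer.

The shortest distance is 2, and the only length-2 path is J–A–E. So there is exactly 1 shortest path.

1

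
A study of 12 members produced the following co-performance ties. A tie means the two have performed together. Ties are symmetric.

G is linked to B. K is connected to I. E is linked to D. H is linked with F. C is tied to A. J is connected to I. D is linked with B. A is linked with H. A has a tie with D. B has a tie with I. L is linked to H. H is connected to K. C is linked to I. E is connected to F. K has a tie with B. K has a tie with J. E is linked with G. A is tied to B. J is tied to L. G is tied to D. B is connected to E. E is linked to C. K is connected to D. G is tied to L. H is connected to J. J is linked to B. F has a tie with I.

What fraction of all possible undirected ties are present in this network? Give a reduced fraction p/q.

There are 27 edges and 12 nodes, so the maximum possible is C(12,2) = 66.
Density = 27/66 = 9/22.

9/22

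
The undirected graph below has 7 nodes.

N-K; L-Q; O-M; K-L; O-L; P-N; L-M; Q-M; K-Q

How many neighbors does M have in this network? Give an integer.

3

M is directly tied to L, O, and Q. That is 3 neighbors, so the degree of M is 3.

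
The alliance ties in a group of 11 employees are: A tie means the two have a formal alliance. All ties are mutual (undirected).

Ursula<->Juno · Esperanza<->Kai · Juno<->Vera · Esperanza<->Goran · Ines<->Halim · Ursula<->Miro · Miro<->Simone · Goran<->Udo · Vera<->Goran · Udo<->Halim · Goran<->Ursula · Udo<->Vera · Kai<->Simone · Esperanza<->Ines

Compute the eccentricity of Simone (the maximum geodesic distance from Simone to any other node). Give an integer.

4

Distances from Simone: Esperanza:2, Goran:3, Halim:4, Ines:3, Juno:3, Kai:1, Miro:1, Udo:4, Ursula:2, Vera:4.
The largest is 4 (to Vera, Udo, and Halim), so the eccentricity of Simone is 4.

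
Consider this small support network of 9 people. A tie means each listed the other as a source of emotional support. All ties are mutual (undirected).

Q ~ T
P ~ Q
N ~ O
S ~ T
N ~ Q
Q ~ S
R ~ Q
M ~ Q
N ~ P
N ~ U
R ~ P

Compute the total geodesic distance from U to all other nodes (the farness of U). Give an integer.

19

Distances from U: M:3, N:1, O:2, P:2, Q:2, R:3, S:3, T:3.
Sum = 3 + 1 + 2 + 2 + 2 + 3 + 3 + 3 = 19.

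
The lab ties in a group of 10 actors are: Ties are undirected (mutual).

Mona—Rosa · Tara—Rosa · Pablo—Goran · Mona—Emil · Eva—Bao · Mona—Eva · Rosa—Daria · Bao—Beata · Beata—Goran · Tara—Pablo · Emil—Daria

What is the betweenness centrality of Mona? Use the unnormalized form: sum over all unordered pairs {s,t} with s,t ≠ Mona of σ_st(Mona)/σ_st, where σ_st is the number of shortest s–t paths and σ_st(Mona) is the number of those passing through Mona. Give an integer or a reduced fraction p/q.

37/3

Pairs whose geodesics pass through Mona — Bao–Emil: 1; Bao–Daria: 2/2; Bao–Rosa: 1; Bao–Tara: 1/2; Eva–Emil: 1; Eva–Daria: 2/2; Eva–Rosa: 1; Eva–Tara: 1; Eva–Pablo: 1/2; Emil–Rosa: 1/2; Emil–Tara: 1/2; Emil–Pablo: 1/2; Emil–Goran: 2/3; Emil–Beata: 1 … (+2 more pairs).
All other pairs contribute 0.
Summing the contributions gives betweenness(Mona) = 37/3.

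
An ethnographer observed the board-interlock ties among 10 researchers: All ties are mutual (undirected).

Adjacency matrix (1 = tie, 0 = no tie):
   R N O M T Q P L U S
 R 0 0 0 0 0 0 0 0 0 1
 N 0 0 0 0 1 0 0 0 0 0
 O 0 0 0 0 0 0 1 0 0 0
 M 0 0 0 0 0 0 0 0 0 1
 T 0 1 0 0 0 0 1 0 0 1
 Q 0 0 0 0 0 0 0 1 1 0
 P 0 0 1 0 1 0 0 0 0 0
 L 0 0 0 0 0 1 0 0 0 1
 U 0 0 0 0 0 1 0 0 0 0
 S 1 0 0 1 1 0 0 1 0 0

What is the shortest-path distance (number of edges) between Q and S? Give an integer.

2

One shortest route is Q – L – S, which uses 2 edges, and Q and S are not directly tied, so nothing shorter exists. So d(Q,S) = 2.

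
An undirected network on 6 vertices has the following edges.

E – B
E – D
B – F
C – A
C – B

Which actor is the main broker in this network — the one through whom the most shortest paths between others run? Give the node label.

B

Unnormalized betweenness of each node: A:0, B:8, C:4, D:0, E:4, F:0.
B has the largest value, 8, making it the main broker — the node through which the most shortest paths run.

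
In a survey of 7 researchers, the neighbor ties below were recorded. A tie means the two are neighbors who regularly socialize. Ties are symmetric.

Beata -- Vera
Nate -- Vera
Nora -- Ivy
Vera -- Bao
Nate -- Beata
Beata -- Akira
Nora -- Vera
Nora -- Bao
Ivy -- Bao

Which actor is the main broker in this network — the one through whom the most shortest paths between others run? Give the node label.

Unnormalized betweenness of each node: Akira:0, Bao:2, Beata:5, Ivy:0, Nate:0, Nora:2, Vera:9.
Vera has the largest value, 9, making it the main broker — the node through which the most shortest paths run.

Vera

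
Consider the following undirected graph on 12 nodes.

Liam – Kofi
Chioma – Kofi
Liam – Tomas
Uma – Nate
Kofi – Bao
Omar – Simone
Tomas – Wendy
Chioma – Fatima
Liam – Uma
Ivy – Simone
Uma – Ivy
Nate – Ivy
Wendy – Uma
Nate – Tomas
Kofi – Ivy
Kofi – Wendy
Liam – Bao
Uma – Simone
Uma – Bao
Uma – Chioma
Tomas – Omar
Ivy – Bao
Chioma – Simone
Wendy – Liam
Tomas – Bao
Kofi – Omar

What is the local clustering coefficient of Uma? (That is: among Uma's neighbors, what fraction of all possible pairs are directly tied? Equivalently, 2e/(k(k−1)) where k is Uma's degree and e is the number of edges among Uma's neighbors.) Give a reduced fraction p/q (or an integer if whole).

Uma's neighbors: Bao, Chioma, Ivy, Liam, Nate, Simone, and Wendy (k = 7).
Possible neighbor pairs: C(7,2) = 21. Edges among them: Bao–Ivy, Bao–Liam, Chioma–Simone, Ivy–Nate, Ivy–Simone, Liam–Wendy → e = 6.
Clustering(Uma) = 6/21 = 2/7.

2/7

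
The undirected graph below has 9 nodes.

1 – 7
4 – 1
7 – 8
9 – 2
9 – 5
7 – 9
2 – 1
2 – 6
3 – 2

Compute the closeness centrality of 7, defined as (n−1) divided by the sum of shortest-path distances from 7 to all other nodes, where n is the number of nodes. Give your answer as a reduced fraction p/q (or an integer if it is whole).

Distances from 7: 1:1, 2:2, 3:3, 4:2, 5:2, 6:3, 8:1, 9:1. Sum = 15.
n = 9, so closeness = 8/15.

8/15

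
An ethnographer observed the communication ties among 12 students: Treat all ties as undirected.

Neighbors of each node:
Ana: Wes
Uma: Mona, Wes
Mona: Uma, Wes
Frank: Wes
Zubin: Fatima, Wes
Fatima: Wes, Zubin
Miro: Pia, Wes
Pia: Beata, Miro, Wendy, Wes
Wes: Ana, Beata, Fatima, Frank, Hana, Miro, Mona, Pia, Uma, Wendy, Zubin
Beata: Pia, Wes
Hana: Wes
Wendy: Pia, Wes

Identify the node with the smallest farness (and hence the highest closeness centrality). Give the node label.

Farness (sum of distances to all others) for each node — Ana:21, Beata:20, Fatima:20, Frank:21, Hana:21, Miro:20, Mona:20, Pia:18, Uma:20, Wendy:20, Wes:11, Zubin:20.
The smallest farness is 11, for Wes, so Wes has the highest closeness.

Wes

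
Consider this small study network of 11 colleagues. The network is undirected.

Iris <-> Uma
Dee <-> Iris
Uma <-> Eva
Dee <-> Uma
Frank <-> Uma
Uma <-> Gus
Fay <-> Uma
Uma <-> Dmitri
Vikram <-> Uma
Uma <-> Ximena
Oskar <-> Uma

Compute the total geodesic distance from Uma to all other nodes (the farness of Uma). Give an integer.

Distances from Uma: Dee:1, Dmitri:1, Eva:1, Fay:1, Frank:1, Gus:1, Iris:1, Oskar:1, Vikram:1, Ximena:1.
Sum = 1 + 1 + 1 + 1 + 1 + 1 + 1 + 1 + 1 + 1 = 10.

10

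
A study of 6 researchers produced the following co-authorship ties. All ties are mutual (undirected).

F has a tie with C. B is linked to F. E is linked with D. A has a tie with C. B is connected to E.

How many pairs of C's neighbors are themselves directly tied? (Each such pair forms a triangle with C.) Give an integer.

C's neighbors are A and F, but none of them are tied to each other, so no triangle contains C.

0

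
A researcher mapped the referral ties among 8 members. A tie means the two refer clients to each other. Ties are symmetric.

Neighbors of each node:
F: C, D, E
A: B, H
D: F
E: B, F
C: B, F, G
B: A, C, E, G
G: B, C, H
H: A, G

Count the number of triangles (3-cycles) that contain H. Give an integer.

H's neighbors are A and G, but none of them are tied to each other, so no triangle contains H.

0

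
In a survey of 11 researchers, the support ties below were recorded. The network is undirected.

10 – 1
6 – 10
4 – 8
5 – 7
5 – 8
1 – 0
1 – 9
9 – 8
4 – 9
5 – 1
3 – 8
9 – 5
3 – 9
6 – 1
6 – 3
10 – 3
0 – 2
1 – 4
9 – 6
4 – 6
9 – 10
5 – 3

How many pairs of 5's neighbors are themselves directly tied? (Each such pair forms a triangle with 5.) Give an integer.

4

5's neighbors: 1, 3, 7, 8, and 9.
Neighbor pairs that are themselves tied: 5–1–9; 5–3–8; 5–3–9; 5–8–9. Each forms one triangle with 5, for 4 in total.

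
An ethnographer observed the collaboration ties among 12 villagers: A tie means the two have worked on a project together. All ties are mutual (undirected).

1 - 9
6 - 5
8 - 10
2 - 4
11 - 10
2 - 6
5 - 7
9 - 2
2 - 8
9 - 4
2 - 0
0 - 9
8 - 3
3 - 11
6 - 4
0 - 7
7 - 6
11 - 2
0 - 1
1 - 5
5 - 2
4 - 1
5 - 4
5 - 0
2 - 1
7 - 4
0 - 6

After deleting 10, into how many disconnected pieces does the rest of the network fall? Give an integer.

1

10's neighbors (8 and 11) remain reachable from one another through other ties, so the rest of the network stays in one piece.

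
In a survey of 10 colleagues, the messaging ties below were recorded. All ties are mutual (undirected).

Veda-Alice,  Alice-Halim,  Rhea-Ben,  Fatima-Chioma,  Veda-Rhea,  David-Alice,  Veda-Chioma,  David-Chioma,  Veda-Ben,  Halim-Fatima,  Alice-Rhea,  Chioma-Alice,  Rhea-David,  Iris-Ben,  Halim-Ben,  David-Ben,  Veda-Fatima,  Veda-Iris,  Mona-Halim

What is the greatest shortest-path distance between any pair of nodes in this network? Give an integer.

3

Eccentricity of each node (its greatest distance to any other): Alice:2, Ben:2, Chioma:3, David:3, Fatima:2, Halim:2, Iris:3, Mona:3, Rhea:3, Veda:3.
The maximum eccentricity is 3, realized for instance by the pair Veda–Mona via Veda – Fatima – Halim – Mona. So the diameter is 3.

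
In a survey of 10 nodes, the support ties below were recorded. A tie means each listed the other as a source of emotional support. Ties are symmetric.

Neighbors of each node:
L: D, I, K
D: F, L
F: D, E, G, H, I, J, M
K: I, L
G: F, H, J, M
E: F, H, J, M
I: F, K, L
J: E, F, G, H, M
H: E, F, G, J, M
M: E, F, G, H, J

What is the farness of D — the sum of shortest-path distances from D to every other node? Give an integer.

16

Distances from D: E:2, F:1, G:2, H:2, I:2, J:2, K:2, L:1, M:2.
Sum = 2 + 1 + 2 + 2 + 2 + 2 + 2 + 1 + 2 = 16.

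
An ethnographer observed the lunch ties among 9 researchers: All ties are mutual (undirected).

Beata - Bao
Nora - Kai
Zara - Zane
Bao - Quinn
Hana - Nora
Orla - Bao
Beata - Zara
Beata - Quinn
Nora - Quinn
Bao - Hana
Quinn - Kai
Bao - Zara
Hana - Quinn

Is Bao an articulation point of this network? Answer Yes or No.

Removing Bao leaves {Beata, Hana, Kai, Nora, Quinn, Zane, and Zara} with no path to {Orla}, so the network splits into 2 components. Bao is a cut vertex.

Yes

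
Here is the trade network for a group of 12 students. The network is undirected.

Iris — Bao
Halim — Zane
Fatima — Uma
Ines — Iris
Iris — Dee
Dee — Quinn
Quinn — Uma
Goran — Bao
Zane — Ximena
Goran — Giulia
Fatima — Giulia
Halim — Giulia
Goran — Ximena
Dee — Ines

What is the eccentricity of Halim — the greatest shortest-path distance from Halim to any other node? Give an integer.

Distances from Halim: Bao:3, Dee:5, Fatima:2, Giulia:1, Goran:2, Ines:5, Iris:4, Quinn:4, Uma:3, Ximena:2, Zane:1.
The largest is 5 (to Ines and Dee), so the eccentricity of Halim is 5.

5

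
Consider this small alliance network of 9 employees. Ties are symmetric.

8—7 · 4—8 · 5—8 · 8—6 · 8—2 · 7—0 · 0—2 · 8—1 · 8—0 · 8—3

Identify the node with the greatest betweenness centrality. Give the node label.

8

Unnormalized betweenness of each node: 0:1/2, 1:0, 2:0, 3:0, 4:0, 5:0, 6:0, 7:0, 8:51/2.
8 has the largest value, 51/2, making it the main broker — the node through which the most shortest paths run.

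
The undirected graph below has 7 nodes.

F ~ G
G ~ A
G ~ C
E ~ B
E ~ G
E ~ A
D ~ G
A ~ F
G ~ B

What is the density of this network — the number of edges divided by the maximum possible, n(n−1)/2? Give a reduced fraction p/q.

There are 9 edges and 7 nodes, so the maximum possible is C(7,2) = 21.
Density = 9/21 = 3/7.

3/7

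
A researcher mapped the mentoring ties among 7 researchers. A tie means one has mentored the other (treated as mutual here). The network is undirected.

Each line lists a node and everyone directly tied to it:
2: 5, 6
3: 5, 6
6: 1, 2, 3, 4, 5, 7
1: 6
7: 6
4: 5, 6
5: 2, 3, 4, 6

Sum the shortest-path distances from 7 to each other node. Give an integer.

Distances from 7: 1:2, 2:2, 3:2, 4:2, 5:2, 6:1.
Sum = 2 + 2 + 2 + 2 + 2 + 1 = 11.

11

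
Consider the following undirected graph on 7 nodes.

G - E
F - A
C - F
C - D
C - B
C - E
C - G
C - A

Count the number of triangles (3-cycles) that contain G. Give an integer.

1

G's neighbors: C and E.
Neighbor pairs that are themselves tied: G–C–E. Each forms one triangle with G, for 1 in total.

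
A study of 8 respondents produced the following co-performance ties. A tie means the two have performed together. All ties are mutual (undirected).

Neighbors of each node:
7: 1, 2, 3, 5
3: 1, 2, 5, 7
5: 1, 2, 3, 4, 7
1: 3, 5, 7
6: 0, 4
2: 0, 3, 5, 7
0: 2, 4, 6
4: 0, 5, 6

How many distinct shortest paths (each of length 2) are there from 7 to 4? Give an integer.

The shortest distance is 2, and the only length-2 path is 7–5–4. So there is exactly 1 shortest path.

1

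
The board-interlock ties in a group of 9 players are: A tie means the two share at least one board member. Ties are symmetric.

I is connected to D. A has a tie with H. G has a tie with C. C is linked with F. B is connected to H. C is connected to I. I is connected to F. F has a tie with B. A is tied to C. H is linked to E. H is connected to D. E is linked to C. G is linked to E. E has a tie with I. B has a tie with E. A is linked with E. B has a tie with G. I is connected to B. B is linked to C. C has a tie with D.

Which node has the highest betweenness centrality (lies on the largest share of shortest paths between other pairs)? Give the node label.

C

Unnormalized betweenness of each node: A:1/4, B:13/4, C:37/6, D:7/12, E:11/4, F:0, G:0, H:3/2, I:3/2.
C has the largest value, 37/6, making it the main broker — the node through which the most shortest paths run.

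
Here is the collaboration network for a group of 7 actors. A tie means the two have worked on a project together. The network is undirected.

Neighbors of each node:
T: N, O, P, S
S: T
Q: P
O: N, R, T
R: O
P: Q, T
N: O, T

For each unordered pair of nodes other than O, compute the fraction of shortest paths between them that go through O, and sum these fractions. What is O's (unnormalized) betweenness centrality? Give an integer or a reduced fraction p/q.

5

Pairs whose geodesics pass through O — N–R: 1; Q–R: 1; R–S: 1; R–P: 1; R–T: 1.
All other pairs contribute 0.
Summing the contributions gives betweenness(O) = 5.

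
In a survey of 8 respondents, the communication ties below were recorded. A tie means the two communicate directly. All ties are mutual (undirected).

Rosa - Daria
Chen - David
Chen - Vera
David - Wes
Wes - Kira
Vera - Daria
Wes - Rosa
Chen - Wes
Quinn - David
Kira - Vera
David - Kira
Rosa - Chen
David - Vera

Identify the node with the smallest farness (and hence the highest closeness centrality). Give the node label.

David

Farness (sum of distances to all others) for each node — Chen:10, Daria:13, David:9, Kira:11, Quinn:15, Rosa:12, Vera:10, Wes:10.
The smallest farness is 9, for David, so David has the highest closeness.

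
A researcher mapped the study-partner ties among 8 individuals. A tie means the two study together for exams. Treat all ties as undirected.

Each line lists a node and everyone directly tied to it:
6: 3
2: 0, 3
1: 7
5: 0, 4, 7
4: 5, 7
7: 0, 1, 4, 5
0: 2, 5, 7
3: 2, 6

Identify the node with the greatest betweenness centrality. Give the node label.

0

Unnormalized betweenness of each node: 0:12, 1:0, 2:10, 3:6, 4:0, 5:2, 6:0, 7:8.
0 has the largest value, 12, making it the main broker — the node through which the most shortest paths run.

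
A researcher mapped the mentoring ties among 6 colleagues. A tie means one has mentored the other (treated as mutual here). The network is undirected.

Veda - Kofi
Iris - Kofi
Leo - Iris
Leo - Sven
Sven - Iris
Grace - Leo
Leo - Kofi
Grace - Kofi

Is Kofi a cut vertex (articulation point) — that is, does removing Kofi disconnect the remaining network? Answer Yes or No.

Yes

Removing Kofi leaves {Grace, Iris, Leo, and Sven} with no path to {Veda}, so the network splits into 2 components. Kofi is a cut vertex.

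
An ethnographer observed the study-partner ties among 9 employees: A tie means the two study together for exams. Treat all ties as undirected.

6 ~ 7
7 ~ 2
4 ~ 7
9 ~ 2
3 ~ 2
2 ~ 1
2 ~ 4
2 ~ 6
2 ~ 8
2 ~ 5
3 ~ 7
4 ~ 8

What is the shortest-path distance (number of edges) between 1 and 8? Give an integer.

2

One shortest route is 1 – 2 – 8, which uses 2 edges, and 1 and 8 are not directly tied, so nothing shorter exists. So d(1,8) = 2.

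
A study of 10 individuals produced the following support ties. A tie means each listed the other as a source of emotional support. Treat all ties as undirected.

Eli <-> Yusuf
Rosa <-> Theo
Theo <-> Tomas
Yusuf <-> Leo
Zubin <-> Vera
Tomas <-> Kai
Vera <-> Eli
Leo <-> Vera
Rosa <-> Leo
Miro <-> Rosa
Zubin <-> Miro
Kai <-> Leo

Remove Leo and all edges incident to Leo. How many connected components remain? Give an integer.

1

Leo's neighbors (Kai, Rosa, Vera, and Yusuf) remain reachable from one another through other ties, so the rest of the network stays in one piece.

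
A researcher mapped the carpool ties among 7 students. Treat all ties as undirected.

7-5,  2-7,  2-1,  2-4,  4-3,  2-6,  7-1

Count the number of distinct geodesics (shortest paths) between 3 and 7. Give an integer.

The shortest distance is 3, and the only length-3 path is 3–4–2–7. So there is exactly 1 shortest path.

1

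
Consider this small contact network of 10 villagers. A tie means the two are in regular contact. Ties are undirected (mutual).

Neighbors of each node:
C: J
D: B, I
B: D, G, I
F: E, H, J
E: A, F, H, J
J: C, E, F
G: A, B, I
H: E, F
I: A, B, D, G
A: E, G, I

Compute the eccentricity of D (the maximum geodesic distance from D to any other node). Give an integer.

5

Distances from D: A:2, B:1, C:5, E:3, F:4, G:2, H:4, I:1, J:4.
The largest is 5 (to C), so the eccentricity of D is 5.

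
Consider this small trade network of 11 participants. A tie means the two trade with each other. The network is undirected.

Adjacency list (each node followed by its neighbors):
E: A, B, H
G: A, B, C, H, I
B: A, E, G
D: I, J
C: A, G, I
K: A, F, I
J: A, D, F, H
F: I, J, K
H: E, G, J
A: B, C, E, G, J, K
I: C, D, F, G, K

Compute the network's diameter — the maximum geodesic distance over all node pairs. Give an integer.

3

Eccentricity of each node (its greatest distance to any other): A:2, B:3, C:2, D:3, E:3, F:3, G:2, H:3, I:3, J:2, K:3.
The maximum eccentricity is 3, realized for instance by the pair D–B via D – I – G – B. So the diameter is 3.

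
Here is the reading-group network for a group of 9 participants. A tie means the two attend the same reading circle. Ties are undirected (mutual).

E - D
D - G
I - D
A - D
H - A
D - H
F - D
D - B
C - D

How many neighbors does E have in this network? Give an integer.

E is directly tied to D. That is 1 neighbor, so the degree of E is 1.

1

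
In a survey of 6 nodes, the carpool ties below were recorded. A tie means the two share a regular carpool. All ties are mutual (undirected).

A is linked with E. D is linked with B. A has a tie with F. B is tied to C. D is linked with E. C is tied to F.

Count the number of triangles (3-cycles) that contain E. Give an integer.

0

E's neighbors are A and D, but none of them are tied to each other, so no triangle contains E.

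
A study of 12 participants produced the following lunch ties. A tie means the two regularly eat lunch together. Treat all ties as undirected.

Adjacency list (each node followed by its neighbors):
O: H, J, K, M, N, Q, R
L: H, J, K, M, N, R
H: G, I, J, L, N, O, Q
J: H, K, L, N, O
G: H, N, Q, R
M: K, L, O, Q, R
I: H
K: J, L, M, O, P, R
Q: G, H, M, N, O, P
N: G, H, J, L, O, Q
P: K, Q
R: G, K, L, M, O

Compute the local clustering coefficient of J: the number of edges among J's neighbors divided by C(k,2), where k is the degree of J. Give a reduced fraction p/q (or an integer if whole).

J's neighbors: H, K, L, N, and O (k = 5).
Possible neighbor pairs: C(5,2) = 10. Edges among them: H–L, H–N, H–O, K–L, K–O, L–N, N–O → e = 7.
Clustering(J) = 7/10.

7/10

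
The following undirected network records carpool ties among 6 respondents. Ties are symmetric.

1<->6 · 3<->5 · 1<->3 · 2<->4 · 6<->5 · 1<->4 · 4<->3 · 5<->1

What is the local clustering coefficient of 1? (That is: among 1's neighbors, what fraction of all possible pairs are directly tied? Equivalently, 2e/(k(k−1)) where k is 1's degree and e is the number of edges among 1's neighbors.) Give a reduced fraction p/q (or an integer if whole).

1/2

1's neighbors: 3, 4, 5, and 6 (k = 4).
Possible neighbor pairs: C(4,2) = 6. Edges among them: 3–4, 3–5, 5–6 → e = 3.
Clustering(1) = 3/6 = 1/2.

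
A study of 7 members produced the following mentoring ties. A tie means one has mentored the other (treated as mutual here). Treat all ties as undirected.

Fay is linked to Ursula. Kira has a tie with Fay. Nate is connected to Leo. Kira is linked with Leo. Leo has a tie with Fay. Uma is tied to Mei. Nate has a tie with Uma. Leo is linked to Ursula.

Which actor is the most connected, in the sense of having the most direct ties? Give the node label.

Degrees — Fay:3, Kira:2, Leo:4, Mei:1, Nate:2, Uma:2, Ursula:2.
The maximum is 4, attained only by Leo.

Leo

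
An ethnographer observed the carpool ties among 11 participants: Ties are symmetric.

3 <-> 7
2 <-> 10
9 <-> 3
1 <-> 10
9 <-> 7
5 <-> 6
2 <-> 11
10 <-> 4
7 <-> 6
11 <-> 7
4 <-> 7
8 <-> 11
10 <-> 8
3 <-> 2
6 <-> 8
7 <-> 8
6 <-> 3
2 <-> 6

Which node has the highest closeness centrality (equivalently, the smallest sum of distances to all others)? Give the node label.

Farness (sum of distances to all others) for each node — 1:27, 2:16, 3:17, 4:19, 5:25, 6:16, 7:15, 8:16, 9:22, 10:18, 11:19.
The smallest farness is 15, for 7, so 7 has the highest closeness.

7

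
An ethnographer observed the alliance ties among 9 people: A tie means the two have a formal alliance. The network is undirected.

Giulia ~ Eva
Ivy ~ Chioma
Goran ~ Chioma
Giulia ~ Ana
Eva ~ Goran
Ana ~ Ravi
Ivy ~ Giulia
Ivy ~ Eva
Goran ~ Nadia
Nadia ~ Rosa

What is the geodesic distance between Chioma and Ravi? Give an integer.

One shortest route is Chioma – Ivy – Giulia – Ana – Ravi, which uses 4 edges, and at distance 3 from Chioma we only reach {Ana, Rosa}, which does not include Ravi. So d(Chioma,Ravi) = 4.

4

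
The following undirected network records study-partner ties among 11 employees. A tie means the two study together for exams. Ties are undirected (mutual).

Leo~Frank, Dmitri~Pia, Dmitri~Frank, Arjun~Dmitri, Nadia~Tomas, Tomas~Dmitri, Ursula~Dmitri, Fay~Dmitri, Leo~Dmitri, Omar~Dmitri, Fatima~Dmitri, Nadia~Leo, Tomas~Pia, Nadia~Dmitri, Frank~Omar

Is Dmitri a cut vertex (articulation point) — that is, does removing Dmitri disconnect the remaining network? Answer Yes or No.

Removing Dmitri leaves {Fatima} with no path to {Arjun}, so the network splits into 5 components. Dmitri is a cut vertex.

Yes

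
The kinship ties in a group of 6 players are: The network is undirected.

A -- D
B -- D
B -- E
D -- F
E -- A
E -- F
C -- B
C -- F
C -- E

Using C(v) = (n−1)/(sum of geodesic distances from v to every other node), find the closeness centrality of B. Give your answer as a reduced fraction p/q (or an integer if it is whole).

5/7

Distances from B: A:2, C:1, D:1, E:1, F:2. Sum = 7.
n = 6, so closeness = 5/7.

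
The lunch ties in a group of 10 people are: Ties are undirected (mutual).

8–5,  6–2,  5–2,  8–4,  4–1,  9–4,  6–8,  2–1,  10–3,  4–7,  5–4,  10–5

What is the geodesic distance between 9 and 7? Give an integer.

2

One shortest route is 9 – 4 – 7, which uses 2 edges, and 9 and 7 are not directly tied, so nothing shorter exists. So d(9,7) = 2.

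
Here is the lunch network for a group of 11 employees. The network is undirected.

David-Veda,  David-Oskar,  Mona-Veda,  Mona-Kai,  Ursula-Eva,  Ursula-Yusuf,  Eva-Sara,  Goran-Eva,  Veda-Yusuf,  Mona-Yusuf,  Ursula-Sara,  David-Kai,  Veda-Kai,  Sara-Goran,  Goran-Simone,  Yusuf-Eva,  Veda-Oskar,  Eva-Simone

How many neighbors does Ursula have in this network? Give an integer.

3

Ursula is directly tied to Eva, Sara, and Yusuf. That is 3 neighbors, so the degree of Ursula is 3.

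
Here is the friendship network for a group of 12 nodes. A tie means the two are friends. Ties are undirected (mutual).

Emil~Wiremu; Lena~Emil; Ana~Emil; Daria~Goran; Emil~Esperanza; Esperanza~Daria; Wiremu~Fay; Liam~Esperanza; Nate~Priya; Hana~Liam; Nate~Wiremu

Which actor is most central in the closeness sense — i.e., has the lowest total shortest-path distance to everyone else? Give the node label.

Emil

Farness (sum of distances to all others) for each node — Ana:31, Daria:31, Emil:21, Esperanza:23, Fay:35, Goran:41, Hana:41, Lena:31, Liam:31, Nate:33, Priya:43, Wiremu:25.
The smallest farness is 21, for Emil, so Emil has the highest closeness.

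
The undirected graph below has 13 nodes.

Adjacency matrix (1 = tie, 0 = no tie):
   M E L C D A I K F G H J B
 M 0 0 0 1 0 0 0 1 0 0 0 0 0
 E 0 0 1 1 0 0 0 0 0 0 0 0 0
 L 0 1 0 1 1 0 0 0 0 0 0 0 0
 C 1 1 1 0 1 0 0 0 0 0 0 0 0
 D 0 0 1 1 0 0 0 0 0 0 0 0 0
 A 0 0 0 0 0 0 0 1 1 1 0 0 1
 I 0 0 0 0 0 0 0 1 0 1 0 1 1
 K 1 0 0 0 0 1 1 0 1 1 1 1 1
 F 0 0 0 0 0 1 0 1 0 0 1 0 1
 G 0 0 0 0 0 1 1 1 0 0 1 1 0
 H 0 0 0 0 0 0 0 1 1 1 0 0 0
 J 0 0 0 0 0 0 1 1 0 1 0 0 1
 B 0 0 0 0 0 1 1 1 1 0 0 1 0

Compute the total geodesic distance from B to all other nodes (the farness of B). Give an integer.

Distances from B: A:1, C:3, D:4, E:4, F:1, G:2, H:2, I:1, J:1, K:1, L:4, M:2.
Sum = 1 + 3 + 4 + 4 + 1 + 2 + 2 + 1 + 1 + 1 + 4 + 2 = 26.

26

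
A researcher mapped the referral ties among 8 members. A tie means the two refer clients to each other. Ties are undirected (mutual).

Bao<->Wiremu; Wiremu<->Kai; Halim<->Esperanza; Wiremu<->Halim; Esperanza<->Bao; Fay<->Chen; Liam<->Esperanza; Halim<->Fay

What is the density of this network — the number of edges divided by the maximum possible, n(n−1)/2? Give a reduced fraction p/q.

There are 8 edges and 8 nodes, so the maximum possible is C(8,2) = 28.
Density = 8/28 = 2/7.

2/7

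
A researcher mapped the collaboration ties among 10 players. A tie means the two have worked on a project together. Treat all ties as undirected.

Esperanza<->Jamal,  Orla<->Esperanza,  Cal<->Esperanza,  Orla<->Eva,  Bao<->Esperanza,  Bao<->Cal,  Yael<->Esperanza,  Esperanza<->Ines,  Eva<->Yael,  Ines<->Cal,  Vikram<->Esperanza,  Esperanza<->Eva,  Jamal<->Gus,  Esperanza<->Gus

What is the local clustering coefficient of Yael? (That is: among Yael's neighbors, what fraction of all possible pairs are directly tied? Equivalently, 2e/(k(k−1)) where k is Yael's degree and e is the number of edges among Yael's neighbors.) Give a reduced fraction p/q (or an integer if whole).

1

Yael's neighbors: Esperanza and Eva (k = 2).
Possible neighbor pairs: C(2,2) = 1. Edges among them: Esperanza–Eva → e = 1.
Clustering(Yael) = 1/1.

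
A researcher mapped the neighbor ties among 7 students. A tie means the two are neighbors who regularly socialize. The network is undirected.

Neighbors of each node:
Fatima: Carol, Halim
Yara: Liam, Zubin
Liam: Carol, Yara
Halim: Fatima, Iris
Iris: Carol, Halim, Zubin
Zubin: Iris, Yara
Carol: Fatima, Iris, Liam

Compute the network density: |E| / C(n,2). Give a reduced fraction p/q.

8/21

There are 8 edges and 7 nodes, so the maximum possible is C(7,2) = 21.
Density = 8/21.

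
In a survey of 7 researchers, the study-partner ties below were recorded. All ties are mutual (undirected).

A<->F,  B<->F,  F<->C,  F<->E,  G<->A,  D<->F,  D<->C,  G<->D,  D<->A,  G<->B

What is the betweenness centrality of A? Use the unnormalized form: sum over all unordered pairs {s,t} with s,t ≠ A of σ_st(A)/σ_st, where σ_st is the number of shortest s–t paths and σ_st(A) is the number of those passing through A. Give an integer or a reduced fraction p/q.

Pairs whose geodesics pass through A — F–G: 1/3; G–E: 1/3.
All other pairs contribute 0.
Summing the contributions gives betweenness(A) = 2/3.

2/3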